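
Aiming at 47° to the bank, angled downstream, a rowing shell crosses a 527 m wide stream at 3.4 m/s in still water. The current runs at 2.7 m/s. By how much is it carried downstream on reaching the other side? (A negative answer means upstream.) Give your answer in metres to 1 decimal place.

Perpendicular speed = 2.487 m/s; crossing time = 527 / 2.487 = 211.936 s.
Net downstream speed = 5.019 m/s.
Drift = 5.019 × 211.936 = 1063.662 m (downstream).

1063.7 m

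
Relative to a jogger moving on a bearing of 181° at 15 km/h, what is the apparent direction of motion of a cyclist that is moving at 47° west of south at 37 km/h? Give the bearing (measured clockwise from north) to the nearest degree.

Taking east as x and north as y: cyclist velocity = (-27.060, -25.234) km/h; jogger velocity = (-0.262, -14.998) km/h.
Velocity of cyclist relative to jogger = (-27.060, -25.234) − (-0.262, -14.998) = (-26.798, -10.236) km/h.
Bearing = atan2(-26.80, -10.24) = 249.09° clockwise from north.

249°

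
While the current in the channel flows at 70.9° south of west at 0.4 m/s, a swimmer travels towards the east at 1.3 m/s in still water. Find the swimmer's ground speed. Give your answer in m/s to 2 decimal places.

Taking east as x and north as y: velocity relative to the water = (1.300, 0.000) m/s; the water relative to ground = (-0.131, -0.378) m/s.
Velocity relative to ground = (1.300, 0.000) + (-0.131, -0.378) = (1.169, -0.378) m/s.
Speed = |(1.169, -0.378)| = 1.229 m/s.

1.23 m/s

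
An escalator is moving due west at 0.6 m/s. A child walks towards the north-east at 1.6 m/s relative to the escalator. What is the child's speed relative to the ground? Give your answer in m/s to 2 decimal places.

Taking east as x and north as y: escalator velocity = (-0.600, 0.000) m/s; child velocity relative to escalator = (1.131, 1.131) m/s.
Velocity relative to ground = (-0.600, 0.000) + (1.131, 1.131) = (0.531, 1.131) m/s.
Speed = |(0.531, 1.131)| = 1.250 m/s.

1.25 m/s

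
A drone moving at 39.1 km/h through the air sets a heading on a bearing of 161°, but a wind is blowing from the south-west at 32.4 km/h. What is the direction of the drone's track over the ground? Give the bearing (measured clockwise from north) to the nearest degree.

112°

Taking east as x and north as y: velocity relative to the air = (12.730, -36.970) km/h; the air relative to ground = (22.910, 22.910) km/h.
Velocity relative to ground = (12.730, -36.970) + (22.910, 22.910) = (35.640, -14.060) km/h.
Bearing = atan2(35.64, -14.06) = 111.53° clockwise from north.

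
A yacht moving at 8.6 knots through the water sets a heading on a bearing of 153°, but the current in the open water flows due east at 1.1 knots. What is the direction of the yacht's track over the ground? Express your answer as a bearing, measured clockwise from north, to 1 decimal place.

146.9°

Taking east as x and north as y: velocity relative to the water = (3.904, -7.663) knots; the water relative to ground = (1.100, 0.000) knots.
Velocity relative to ground = (3.904, -7.663) + (1.100, 0.000) = (5.004, -7.663) knots.
Bearing = atan2(5.00, -7.66) = 146.85° clockwise from north.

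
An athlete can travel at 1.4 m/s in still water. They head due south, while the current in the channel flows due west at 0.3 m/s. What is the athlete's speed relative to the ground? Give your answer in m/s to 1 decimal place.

Taking east as x and north as y: velocity relative to the water = (0.000, -1.400) m/s; the water relative to ground = (-0.300, 0.000) m/s.
Velocity relative to ground = (0.000, -1.400) + (-0.300, 0.000) = (-0.300, -1.400) m/s.
Speed = |(-0.300, -1.400)| = 1.432 m/s.

1.4 m/s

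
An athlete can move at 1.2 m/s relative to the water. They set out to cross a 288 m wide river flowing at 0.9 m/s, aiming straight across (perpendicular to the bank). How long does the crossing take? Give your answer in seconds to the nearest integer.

The component of the athlete's velocity perpendicular to the bank is 1.2 m/s.
Only the cross-stream component determines the crossing time; the current contributes nothing perpendicular to the bank.
Time = 288 / 1.200 = 240.000 s.

240 s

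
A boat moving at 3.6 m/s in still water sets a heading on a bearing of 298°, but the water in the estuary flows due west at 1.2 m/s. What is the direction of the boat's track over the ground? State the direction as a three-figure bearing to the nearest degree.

Taking east as x and north as y: velocity relative to the water = (-3.179, 1.690) m/s; the water relative to ground = (-1.200, 0.000) m/s.
Velocity relative to ground = (-3.179, 1.690) + (-1.200, 0.000) = (-4.379, 1.690) m/s.
Bearing = atan2(-4.38, 1.69) = 291.11° clockwise from north.

291°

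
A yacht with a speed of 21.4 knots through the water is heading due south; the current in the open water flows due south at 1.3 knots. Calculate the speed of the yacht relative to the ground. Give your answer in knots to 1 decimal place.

Taking east as x and north as y: velocity relative to the water = (0.000, -21.400) knots; the water relative to ground = (0.000, -1.300) knots.
Velocity relative to ground = (0.000, -21.400) + (0.000, -1.300) = (0.000, -22.700) knots.
Speed = |(0.000, -22.700)| = 22.700 knots.

22.7 knots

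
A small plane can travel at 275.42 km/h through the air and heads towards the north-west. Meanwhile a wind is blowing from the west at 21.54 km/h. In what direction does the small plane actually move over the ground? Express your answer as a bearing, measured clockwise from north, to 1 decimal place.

Taking east as x and north as y: velocity relative to the air = (-194.751, 194.751) km/h; the air relative to ground = (21.540, 0.000) km/h.
Velocity relative to ground = (-194.751, 194.751) + (21.540, 0.000) = (-173.211, 194.751) km/h.
Bearing = atan2(-173.21, 194.75) = 318.35° clockwise from north.

318.4°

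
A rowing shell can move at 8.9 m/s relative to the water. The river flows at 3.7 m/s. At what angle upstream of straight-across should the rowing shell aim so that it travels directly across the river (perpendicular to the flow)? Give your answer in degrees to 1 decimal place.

To cancel the current, the upstream component of the rowing shell's velocity must equal the flow: 8.9 sin θ = 3.7.
sin θ = 3.7 / 8.9 = 0.4157.
θ = arcsin(0.4157) = 24.565°.

24.6°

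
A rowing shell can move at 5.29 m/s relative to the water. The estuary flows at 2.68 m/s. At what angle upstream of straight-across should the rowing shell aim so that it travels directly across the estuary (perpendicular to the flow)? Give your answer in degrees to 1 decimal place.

30.4°

To cancel the current, the upstream component of the rowing shell's velocity must equal the flow: 5.29 sin θ = 2.68.
sin θ = 2.68 / 5.29 = 0.5066.
θ = arcsin(0.5066) = 30.439°.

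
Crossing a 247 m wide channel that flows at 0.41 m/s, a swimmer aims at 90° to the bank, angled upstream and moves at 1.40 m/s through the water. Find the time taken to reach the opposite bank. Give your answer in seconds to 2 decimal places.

176.43 s

The component of the swimmer's velocity perpendicular to the bank is 1.40 m/s.
The current is parallel to the bank, so it does not affect the crossing time.
Time = 247 / 1.400 = 176.429 s.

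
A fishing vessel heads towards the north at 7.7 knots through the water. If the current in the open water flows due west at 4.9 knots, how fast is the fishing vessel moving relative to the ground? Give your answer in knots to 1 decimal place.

Taking east as x and north as y: velocity relative to the water = (0.000, 7.700) knots; the water relative to ground = (-4.900, 0.000) knots.
Velocity relative to ground = (0.000, 7.700) + (-4.900, 0.000) = (-4.900, 7.700) knots.
Speed = |(-4.900, 7.700)| = 9.127 knots.

9.1 knots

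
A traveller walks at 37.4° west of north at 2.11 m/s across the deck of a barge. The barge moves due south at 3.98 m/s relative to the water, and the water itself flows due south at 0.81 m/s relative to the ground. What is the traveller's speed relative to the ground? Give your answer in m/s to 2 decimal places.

3.37 m/s

In east/north components (m/s): traveller relative to barge = (-1.282, 1.676); barge relative to water = (0.000, -3.980); water relative to ground = (0.000, -0.810).
Sum = (-1.282, -3.114) m/s.
Speed = |(-1.282, -3.114)| = 3.367 m/s.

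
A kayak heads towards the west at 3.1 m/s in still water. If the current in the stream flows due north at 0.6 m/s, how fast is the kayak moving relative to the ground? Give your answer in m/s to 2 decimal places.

Taking east as x and north as y: velocity relative to the water = (-3.100, 0.000) m/s; the water relative to ground = (0.000, 0.600) m/s.
Velocity relative to ground = (-3.100, 0.000) + (0.000, 0.600) = (-3.100, 0.600) m/s.
Speed = |(-3.100, 0.600)| = 3.158 m/s.

3.16 m/s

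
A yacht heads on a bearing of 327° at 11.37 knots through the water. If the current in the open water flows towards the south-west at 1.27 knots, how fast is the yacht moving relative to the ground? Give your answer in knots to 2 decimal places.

11.18 knots

Taking east as x and north as y: velocity relative to the water = (-6.193, 9.536) knots; the water relative to ground = (-0.898, -0.898) knots.
Velocity relative to ground = (-6.193, 9.536) + (-0.898, -0.898) = (-7.091, 8.638) knots.
Speed = |(-7.091, 8.638)| = 11.175 knots.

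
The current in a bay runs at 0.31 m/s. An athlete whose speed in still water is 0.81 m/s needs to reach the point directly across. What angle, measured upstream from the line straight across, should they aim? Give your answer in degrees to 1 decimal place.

22.5°

To cancel the current, the upstream component of the athlete's velocity must equal the flow: 0.81 sin θ = 0.31.
sin θ = 0.31 / 0.81 = 0.3827.
θ = arcsin(0.3827) = 22.502°.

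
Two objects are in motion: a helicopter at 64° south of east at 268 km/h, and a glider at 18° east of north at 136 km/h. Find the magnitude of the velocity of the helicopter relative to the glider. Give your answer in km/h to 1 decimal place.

Taking east as x and north as y: helicopter velocity = (117.483, -240.877) km/h; glider velocity = (42.026, 129.344) km/h.
Velocity of helicopter relative to glider = (117.483, -240.877) − (42.026, 129.344) = (75.457, -370.220) km/h.
Magnitude = |(75.457, -370.220)| = 377.832 km/h.

377.8 km/h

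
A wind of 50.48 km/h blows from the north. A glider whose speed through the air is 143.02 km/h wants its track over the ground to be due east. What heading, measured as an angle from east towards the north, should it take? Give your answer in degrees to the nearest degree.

21°

The wind pushes perpendicular to the desired track; the heading must have a component into the wind equal to 50.48 km/h: 143.02 sin θ = 50.48.
sin θ = 0.3530, so θ = 20.668°.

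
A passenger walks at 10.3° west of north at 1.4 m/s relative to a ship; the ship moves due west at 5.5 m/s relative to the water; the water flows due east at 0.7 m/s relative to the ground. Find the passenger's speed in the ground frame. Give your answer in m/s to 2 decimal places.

In east/north components (m/s): passenger relative to ship = (-0.250, 1.377); ship relative to water = (-5.500, 0.000); water relative to ground = (0.700, 0.000).
Sum = (-5.050, 1.377) m/s.
Speed = |(-5.050, 1.377)| = 5.235 m/s.

5.23 m/s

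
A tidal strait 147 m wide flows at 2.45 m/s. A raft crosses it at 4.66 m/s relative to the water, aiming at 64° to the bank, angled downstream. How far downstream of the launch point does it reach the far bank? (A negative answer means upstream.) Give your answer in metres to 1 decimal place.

Perpendicular speed = 4.188 m/s; crossing time = 147 / 4.188 = 35.097 s.
Net downstream speed = 4.493 m/s.
Drift = 4.493 × 35.097 = 157.685 m (downstream).

157.7 m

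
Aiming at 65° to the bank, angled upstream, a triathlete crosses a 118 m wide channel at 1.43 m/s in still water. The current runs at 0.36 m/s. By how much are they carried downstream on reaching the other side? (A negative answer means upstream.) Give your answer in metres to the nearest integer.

-22 m

Perpendicular speed = 1.296 m/s; crossing time = 118 / 1.296 = 91.048 s.
Net downstream speed = -0.244 m/s.
Drift = -0.244 × 91.048 = -22.247 m (upstream).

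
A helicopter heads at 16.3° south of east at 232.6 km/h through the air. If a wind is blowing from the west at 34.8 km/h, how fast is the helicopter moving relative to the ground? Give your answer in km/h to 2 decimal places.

266.18 km/h

Taking east as x and north as y: velocity relative to the air = (223.251, -65.283) km/h; the air relative to ground = (34.800, 0.000) km/h.
Velocity relative to ground = (223.251, -65.283) + (34.800, 0.000) = (258.051, -65.283) km/h.
Speed = |(258.051, -65.283)| = 266.180 km/h.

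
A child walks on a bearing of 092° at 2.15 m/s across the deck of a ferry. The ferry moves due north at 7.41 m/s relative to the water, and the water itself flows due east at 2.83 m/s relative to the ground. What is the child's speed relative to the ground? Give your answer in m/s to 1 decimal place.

8.9 m/s

In east/north components (m/s): child relative to ferry = (2.149, -0.075); ferry relative to water = (0.000, 7.410); water relative to ground = (2.830, 0.000).
Sum = (4.979, 7.335) m/s.
Speed = |(4.979, 7.335)| = 8.865 m/s.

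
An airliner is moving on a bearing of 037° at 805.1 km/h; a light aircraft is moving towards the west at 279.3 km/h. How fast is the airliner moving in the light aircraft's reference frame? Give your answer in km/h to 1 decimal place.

998.4 km/h

Taking east as x and north as y: airliner velocity = (484.521, 642.981) km/h; light aircraft velocity = (-279.300, 0.000) km/h.
Velocity of airliner relative to light aircraft = (484.521, 642.981) − (-279.300, 0.000) = (763.821, 642.981) km/h.
Magnitude = |(763.821, 642.981)| = 998.423 km/h.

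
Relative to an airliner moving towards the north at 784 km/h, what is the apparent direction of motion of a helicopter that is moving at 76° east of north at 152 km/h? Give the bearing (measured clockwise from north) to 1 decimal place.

Taking east as x and north as y: helicopter velocity = (147.485, 36.772) km/h; airliner velocity = (0.000, 784.000) km/h.
Velocity of helicopter relative to airliner = (147.485, 36.772) − (0.000, 784.000) = (147.485, -747.228) km/h.
Bearing = atan2(147.48, -747.23) = 168.83° clockwise from north.

168.8°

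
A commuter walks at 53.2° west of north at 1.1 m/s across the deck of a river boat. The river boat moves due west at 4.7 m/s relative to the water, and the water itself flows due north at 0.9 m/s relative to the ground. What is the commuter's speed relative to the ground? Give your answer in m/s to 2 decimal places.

5.79 m/s

In east/north components (m/s): commuter relative to river boat = (-0.881, 0.659); river boat relative to water = (-4.700, 0.000); water relative to ground = (0.000, 0.900).
Sum = (-5.581, 1.559) m/s.
Speed = |(-5.581, 1.559)| = 5.794 m/s.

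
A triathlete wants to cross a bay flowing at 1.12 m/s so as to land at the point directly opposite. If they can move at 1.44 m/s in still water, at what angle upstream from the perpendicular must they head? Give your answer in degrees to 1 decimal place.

51.1°

To cancel the current, the upstream component of the triathlete's velocity must equal the flow: 1.44 sin θ = 1.12.
sin θ = 1.12 / 1.44 = 0.7778.
θ = arcsin(0.7778) = 51.058°.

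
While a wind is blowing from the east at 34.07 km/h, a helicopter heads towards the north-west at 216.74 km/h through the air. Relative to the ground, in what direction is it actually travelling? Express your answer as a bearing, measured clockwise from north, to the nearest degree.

309°

Taking east as x and north as y: velocity relative to the air = (-153.258, 153.258) km/h; the air relative to ground = (-34.070, 0.000) km/h.
Velocity relative to ground = (-153.258, 153.258) + (-34.070, 0.000) = (-187.328, 153.258) km/h.
Bearing = atan2(-187.33, 153.26) = 309.29° clockwise from north.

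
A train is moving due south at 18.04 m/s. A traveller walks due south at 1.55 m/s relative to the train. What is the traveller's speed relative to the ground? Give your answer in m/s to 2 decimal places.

19.59 m/s

Taking east as x and north as y: train velocity = (0.000, -18.040) m/s; traveller velocity relative to train = (0.000, -1.550) m/s.
Velocity relative to ground = (0.000, -18.040) + (0.000, -1.550) = (0.000, -19.590) m/s.
Speed = |(0.000, -19.590)| = 19.590 m/s.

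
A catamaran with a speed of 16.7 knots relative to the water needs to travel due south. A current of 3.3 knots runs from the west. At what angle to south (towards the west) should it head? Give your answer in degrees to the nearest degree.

The current pushes perpendicular to the desired track; the heading must have a component into the current equal to 3.3 knots: 16.7 sin θ = 3.3.
sin θ = 0.1976, so θ = 11.397°.

11°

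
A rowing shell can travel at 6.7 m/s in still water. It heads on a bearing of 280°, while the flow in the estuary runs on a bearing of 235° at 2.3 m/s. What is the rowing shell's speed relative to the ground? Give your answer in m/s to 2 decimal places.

Taking east as x and north as y: velocity relative to the water = (-6.598, 1.163) m/s; the water relative to ground = (-1.884, -1.319) m/s.
Velocity relative to ground = (-6.598, 1.163) + (-1.884, -1.319) = (-8.482, -0.156) m/s.
Speed = |(-8.482, -0.156)| = 8.484 m/s.

8.48 m/s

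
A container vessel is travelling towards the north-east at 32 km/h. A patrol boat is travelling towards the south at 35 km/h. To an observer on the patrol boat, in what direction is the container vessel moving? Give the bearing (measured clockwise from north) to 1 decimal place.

Taking east as x and north as y: container vessel velocity = (22.627, 22.627) km/h; patrol boat velocity = (0.000, -35.000) km/h.
Velocity of container vessel relative to patrol boat = (22.627, 22.627) − (0.000, -35.000) = (22.627, 57.627) km/h.
Bearing = atan2(22.63, 57.63) = 21.44° clockwise from north.

021.4°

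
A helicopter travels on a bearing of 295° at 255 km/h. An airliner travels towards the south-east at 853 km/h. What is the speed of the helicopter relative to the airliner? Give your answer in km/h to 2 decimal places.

Taking east as x and north as y: helicopter velocity = (-231.108, 107.768) km/h; airliner velocity = (603.162, -603.162) km/h.
Velocity of helicopter relative to airliner = (-231.108, 107.768) − (603.162, -603.162) = (-834.271, 710.930) km/h.
Magnitude = |(-834.271, 710.930)| = 1096.097 km/h.

1096.10 km/h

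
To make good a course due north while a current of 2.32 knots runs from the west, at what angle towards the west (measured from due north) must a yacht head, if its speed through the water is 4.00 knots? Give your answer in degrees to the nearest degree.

The current pushes perpendicular to the desired track; the heading must have a component into the current equal to 2.32 knots: 4.00 sin θ = 2.32.
sin θ = 0.5800, so θ = 35.451°.

35°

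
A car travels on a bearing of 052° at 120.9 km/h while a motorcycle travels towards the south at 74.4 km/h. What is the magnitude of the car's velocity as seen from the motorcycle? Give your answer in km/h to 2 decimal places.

Taking east as x and north as y: car velocity = (95.271, 74.433) km/h; motorcycle velocity = (0.000, -74.400) km/h.
Velocity of car relative to motorcycle = (95.271, 74.433) − (0.000, -74.400) = (95.271, 148.833) km/h.
Magnitude = |(95.271, 148.833)| = 176.714 km/h.

176.71 km/h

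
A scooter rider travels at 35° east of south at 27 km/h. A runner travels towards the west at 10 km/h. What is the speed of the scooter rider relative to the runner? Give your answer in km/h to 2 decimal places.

Taking east as x and north as y: scooter rider velocity = (15.487, -22.117) km/h; runner velocity = (-10.000, 0.000) km/h.
Velocity of scooter rider relative to runner = (15.487, -22.117) − (-10.000, 0.000) = (25.487, -22.117) km/h.
Magnitude = |(25.487, -22.117)| = 33.745 km/h.

33.75 km/h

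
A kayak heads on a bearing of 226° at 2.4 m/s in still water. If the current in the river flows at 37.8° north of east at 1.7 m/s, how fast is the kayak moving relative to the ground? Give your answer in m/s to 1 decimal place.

Taking east as x and north as y: velocity relative to the water = (-1.726, -1.667) m/s; the water relative to ground = (1.343, 1.042) m/s.
Velocity relative to ground = (-1.726, -1.667) + (1.343, 1.042) = (-0.383, -0.625) m/s.
Speed = |(-0.383, -0.625)| = 0.733 m/s.

0.7 m/s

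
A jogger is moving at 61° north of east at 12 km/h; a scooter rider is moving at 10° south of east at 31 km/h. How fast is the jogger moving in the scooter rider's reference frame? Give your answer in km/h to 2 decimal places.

Taking east as x and north as y: jogger velocity = (5.818, 10.495) km/h; scooter rider velocity = (30.529, -5.383) km/h.
Velocity of jogger relative to scooter rider = (5.818, 10.495) − (30.529, -5.383) = (-24.711, 15.879) km/h.
Magnitude = |(-24.711, 15.879)| = 29.373 km/h.

29.37 km/h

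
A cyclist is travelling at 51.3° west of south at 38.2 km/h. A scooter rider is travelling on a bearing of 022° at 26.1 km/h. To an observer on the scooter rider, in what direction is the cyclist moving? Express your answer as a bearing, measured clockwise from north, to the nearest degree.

Taking east as x and north as y: cyclist velocity = (-29.812, -23.884) km/h; scooter rider velocity = (9.777, 24.199) km/h.
Velocity of cyclist relative to scooter rider = (-29.812, -23.884) − (9.777, 24.199) = (-39.590, -48.084) km/h.
Bearing = atan2(-39.59, -48.08) = 219.47° clockwise from north.

219°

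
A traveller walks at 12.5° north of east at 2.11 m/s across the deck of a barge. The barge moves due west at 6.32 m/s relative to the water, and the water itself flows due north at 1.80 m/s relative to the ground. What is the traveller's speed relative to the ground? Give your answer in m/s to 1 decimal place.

4.8 m/s

In east/north components (m/s): traveller relative to barge = (2.060, 0.457); barge relative to water = (-6.320, 0.000); water relative to ground = (0.000, 1.800).
Sum = (-4.260, 2.257) m/s.
Speed = |(-4.260, 2.257)| = 4.821 m/s.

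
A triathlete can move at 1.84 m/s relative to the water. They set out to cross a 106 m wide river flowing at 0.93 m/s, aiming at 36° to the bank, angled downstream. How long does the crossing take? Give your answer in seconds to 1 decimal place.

98.0 s

The component of the triathlete's velocity perpendicular to the bank is 1.84 × sin 36° = 1.082 m/s.
The current is parallel to the bank, so it does not affect the crossing time.
Time = 106 / 1.082 = 98.010 s.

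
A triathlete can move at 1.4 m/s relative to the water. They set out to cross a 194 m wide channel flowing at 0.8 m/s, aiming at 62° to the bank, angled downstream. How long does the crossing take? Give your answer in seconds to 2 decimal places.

156.94 s

The component of the triathlete's velocity perpendicular to the bank is 1.4 × sin 62° = 1.236 m/s.
The flow acts along the bank and has no component across it.
Time = 194 / 1.236 = 156.942 s.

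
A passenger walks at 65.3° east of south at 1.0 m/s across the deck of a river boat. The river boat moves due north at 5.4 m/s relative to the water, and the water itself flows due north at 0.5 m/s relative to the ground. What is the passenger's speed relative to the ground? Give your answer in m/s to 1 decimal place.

5.6 m/s

In east/north components (m/s): passenger relative to river boat = (0.909, -0.418); river boat relative to water = (0.000, 5.400); water relative to ground = (0.000, 0.500).
Sum = (0.909, 5.482) m/s.
Speed = |(0.909, 5.482)| = 5.557 m/s.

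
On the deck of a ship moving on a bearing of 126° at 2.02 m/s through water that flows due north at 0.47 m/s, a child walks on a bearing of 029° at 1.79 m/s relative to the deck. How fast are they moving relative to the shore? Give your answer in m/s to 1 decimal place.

In east/north components (m/s): child relative to ship = (0.868, 1.566); ship relative to water = (1.634, -1.187); water relative to ground = (0.000, 0.470).
Sum = (2.502, 0.848) m/s.
Speed = |(2.502, 0.848)| = 2.642 m/s.

2.6 m/s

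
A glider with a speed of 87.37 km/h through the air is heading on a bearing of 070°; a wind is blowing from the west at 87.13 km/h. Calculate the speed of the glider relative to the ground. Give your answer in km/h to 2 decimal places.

Taking east as x and north as y: velocity relative to the air = (82.101, 29.882) km/h; the air relative to ground = (87.130, 0.000) km/h.
Velocity relative to ground = (82.101, 29.882) + (87.130, 0.000) = (169.231, 29.882) km/h.
Speed = |(169.231, 29.882)| = 171.849 km/h.

171.85 km/h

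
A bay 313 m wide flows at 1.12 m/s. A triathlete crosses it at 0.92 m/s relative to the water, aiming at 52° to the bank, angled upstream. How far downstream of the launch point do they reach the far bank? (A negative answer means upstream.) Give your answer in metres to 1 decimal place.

Perpendicular speed = 0.725 m/s; crossing time = 313 / 0.725 = 431.742 s.
Net downstream speed = 0.554 m/s.
Drift = 0.554 × 431.742 = 239.009 m (downstream).

239.0 m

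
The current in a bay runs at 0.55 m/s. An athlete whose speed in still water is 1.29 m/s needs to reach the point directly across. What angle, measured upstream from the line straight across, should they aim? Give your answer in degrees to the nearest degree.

To cancel the current, the upstream component of the athlete's velocity must equal the flow: 1.29 sin θ = 0.55.
sin θ = 0.55 / 1.29 = 0.4264.
θ = arcsin(0.4264) = 25.237°.

25°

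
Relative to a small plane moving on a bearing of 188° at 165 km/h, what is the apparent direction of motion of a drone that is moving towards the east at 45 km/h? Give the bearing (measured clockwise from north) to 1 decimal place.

Taking east as x and north as y: drone velocity = (45.000, 0.000) km/h; small plane velocity = (-22.964, -163.394) km/h.
Velocity of drone relative to small plane = (45.000, 0.000) − (-22.964, -163.394) = (67.964, 163.394) km/h.
Bearing = atan2(67.96, 163.39) = 22.58° clockwise from north.

022.6°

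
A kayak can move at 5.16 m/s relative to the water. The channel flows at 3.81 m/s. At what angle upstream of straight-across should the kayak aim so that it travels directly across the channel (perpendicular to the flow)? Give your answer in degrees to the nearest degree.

To cancel the current, the upstream component of the kayak's velocity must equal the flow: 5.16 sin θ = 3.81.
sin θ = 3.81 / 5.16 = 0.7384.
θ = arcsin(0.7384) = 47.593°.

48°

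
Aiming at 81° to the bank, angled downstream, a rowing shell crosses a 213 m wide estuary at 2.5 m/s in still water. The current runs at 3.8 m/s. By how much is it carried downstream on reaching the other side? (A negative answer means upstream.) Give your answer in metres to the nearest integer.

362 m

Perpendicular speed = 2.469 m/s; crossing time = 213 / 2.469 = 86.262 s.
Net downstream speed = 4.191 m/s.
Drift = 4.191 × 86.262 = 361.532 m (downstream).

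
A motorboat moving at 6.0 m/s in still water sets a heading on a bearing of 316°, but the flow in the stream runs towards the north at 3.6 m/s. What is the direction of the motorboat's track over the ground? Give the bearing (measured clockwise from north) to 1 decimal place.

332.2°

Taking east as x and north as y: velocity relative to the water = (-4.168, 4.316) m/s; the water relative to ground = (0.000, 3.600) m/s.
Velocity relative to ground = (-4.168, 4.316) + (0.000, 3.600) = (-4.168, 7.916) m/s.
Bearing = atan2(-4.17, 7.92) = 332.23° clockwise from north.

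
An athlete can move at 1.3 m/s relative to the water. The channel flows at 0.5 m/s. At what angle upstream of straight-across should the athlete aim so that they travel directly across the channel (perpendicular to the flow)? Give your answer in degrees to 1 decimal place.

To cancel the current, the upstream component of the athlete's velocity must equal the flow: 1.3 sin θ = 0.5.
sin θ = 0.5 / 1.3 = 0.3846.
θ = arcsin(0.3846) = 22.620°.

22.6°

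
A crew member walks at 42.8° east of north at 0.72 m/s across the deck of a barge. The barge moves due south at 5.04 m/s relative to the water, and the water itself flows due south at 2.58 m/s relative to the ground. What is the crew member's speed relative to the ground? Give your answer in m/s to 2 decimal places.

7.11 m/s

In east/north components (m/s): crew member relative to barge = (0.489, 0.528); barge relative to water = (0.000, -5.040); water relative to ground = (0.000, -2.580).
Sum = (0.489, -7.092) m/s.
Speed = |(0.489, -7.092)| = 7.109 m/s.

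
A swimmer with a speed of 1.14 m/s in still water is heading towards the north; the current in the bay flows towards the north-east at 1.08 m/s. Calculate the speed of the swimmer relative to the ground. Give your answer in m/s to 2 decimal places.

2.05 m/s

Taking east as x and north as y: velocity relative to the water = (0.000, 1.140) m/s; the water relative to ground = (0.764, 0.764) m/s.
Velocity relative to ground = (0.000, 1.140) + (0.764, 0.764) = (0.764, 1.904) m/s.
Speed = |(0.764, 1.904)| = 2.051 m/s.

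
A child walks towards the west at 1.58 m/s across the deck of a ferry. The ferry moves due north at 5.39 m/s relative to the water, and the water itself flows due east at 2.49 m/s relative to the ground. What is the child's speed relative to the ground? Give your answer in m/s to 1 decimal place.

5.5 m/s

In east/north components (m/s): child relative to ferry = (-1.580, 0.000); ferry relative to water = (0.000, 5.390); water relative to ground = (2.490, 0.000).
Sum = (0.910, 5.390) m/s.
Speed = |(0.910, 5.390)| = 5.466 m/s.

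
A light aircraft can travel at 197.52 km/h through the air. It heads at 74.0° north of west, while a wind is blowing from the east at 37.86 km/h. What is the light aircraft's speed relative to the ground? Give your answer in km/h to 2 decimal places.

Taking east as x and north as y: velocity relative to the air = (-54.444, 189.868) km/h; the air relative to ground = (-37.860, 0.000) km/h.
Velocity relative to ground = (-54.444, 189.868) + (-37.860, 0.000) = (-92.304, 189.868) km/h.
Speed = |(-92.304, 189.868)| = 211.116 km/h.

211.12 km/h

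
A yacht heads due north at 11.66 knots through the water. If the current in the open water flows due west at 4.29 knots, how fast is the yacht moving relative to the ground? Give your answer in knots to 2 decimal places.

Taking east as x and north as y: velocity relative to the water = (0.000, 11.660) knots; the water relative to ground = (-4.290, 0.000) knots.
Velocity relative to ground = (0.000, 11.660) + (-4.290, 0.000) = (-4.290, 11.660) knots.
Speed = |(-4.290, 11.660)| = 12.424 knots.

12.42 knots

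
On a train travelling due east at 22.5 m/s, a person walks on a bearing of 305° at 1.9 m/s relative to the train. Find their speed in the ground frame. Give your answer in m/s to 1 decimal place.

21.0 m/s

Taking east as x and north as y: train velocity = (22.500, 0.000) m/s; person velocity relative to train = (-1.556, 1.090) m/s.
Velocity relative to ground = (22.500, 0.000) + (-1.556, 1.090) = (20.944, 1.090) m/s.
Speed = |(20.944, 1.090)| = 20.972 m/s.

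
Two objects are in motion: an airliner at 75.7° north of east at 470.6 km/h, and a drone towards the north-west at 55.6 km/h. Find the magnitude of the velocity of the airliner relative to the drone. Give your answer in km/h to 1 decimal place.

444.8 km/h

Taking east as x and north as y: airliner velocity = (116.238, 456.019) km/h; drone velocity = (-39.315, 39.315) km/h.
Velocity of airliner relative to drone = (116.238, 456.019) − (-39.315, 39.315) = (155.553, 416.704) km/h.
Magnitude = |(155.553, 416.704)| = 444.791 km/h.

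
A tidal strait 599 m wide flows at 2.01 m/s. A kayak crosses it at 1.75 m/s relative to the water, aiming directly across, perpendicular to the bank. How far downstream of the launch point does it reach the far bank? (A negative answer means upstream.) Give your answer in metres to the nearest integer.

Perpendicular speed = 1.750 m/s; crossing time = 599 / 1.750 = 342.286 s.
Net downstream speed = 2.010 m/s.
Drift = 2.010 × 342.286 = 687.994 m (downstream).

688 m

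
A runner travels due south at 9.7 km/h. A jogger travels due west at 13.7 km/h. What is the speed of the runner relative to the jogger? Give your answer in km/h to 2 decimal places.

Taking east as x and north as y: runner velocity = (0.000, -9.700) km/h; jogger velocity = (-13.700, 0.000) km/h.
Velocity of runner relative to jogger = (0.000, -9.700) − (-13.700, 0.000) = (13.700, -9.700) km/h.
Magnitude = |(13.700, -9.700)| = 16.786 km/h.

16.79 km/h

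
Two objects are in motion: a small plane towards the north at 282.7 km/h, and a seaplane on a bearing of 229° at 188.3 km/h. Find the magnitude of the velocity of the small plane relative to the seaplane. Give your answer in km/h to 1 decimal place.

430.4 km/h

Taking east as x and north as y: small plane velocity = (0.000, 282.700) km/h; seaplane velocity = (-142.112, -123.536) km/h.
Velocity of small plane relative to seaplane = (0.000, 282.700) − (-142.112, -123.536) = (142.112, 406.236) km/h.
Magnitude = |(142.112, 406.236)| = 430.376 km/h.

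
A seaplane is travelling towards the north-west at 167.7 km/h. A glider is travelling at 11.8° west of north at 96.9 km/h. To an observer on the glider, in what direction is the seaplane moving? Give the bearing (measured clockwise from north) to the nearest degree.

Taking east as x and north as y: seaplane velocity = (-118.582, 118.582) km/h; glider velocity = (-19.816, 94.852) km/h.
Velocity of seaplane relative to glider = (-118.582, 118.582) − (-19.816, 94.852) = (-98.766, 23.730) km/h.
Bearing = atan2(-98.77, 23.73) = 283.51° clockwise from north.

284°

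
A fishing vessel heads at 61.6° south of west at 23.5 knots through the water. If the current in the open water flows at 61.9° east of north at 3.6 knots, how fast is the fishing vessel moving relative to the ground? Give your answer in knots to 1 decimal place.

20.6 knots

Taking east as x and north as y: velocity relative to the water = (-11.177, -20.672) knots; the water relative to ground = (3.176, 1.696) knots.
Velocity relative to ground = (-11.177, -20.672) + (3.176, 1.696) = (-8.002, -18.976) knots.
Speed = |(-8.002, -18.976)| = 20.594 knots.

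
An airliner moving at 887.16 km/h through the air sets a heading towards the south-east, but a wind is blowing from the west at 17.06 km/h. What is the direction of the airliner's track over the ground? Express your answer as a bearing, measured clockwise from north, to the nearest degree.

Taking east as x and north as y: velocity relative to the air = (627.317, -627.317) km/h; the air relative to ground = (17.060, 0.000) km/h.
Velocity relative to ground = (627.317, -627.317) + (17.060, 0.000) = (644.377, -627.317) km/h.
Bearing = atan2(644.38, -627.32) = 134.23° clockwise from north.

134°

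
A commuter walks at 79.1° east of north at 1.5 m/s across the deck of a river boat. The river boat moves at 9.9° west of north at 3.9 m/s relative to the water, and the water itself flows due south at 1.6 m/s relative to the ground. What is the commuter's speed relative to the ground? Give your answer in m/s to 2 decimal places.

2.65 m/s

In east/north components (m/s): commuter relative to river boat = (1.473, 0.284); river boat relative to water = (-0.671, 3.842); water relative to ground = (0.000, -1.600).
Sum = (0.802, 2.526) m/s.
Speed = |(0.802, 2.526)| = 2.650 m/s.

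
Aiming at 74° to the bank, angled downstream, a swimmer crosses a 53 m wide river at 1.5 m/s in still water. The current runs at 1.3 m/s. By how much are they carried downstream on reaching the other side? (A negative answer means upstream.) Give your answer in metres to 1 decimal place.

63.0 m

Perpendicular speed = 1.442 m/s; crossing time = 53 / 1.442 = 36.757 s.
Net downstream speed = 1.713 m/s.
Drift = 1.713 × 36.757 = 62.982 m (downstream).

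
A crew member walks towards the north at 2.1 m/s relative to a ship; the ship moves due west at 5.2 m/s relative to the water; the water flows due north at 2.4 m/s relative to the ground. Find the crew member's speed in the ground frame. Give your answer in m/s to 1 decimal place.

In east/north components (m/s): crew member relative to ship = (0.000, 2.100); ship relative to water = (-5.200, 0.000); water relative to ground = (0.000, 2.400).
Sum = (-5.200, 4.500) m/s.
Speed = |(-5.200, 4.500)| = 6.877 m/s.

6.9 m/s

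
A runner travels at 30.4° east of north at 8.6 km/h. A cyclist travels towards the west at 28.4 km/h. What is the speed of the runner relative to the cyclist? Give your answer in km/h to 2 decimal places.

Taking east as x and north as y: runner velocity = (4.352, 7.418) km/h; cyclist velocity = (-28.400, 0.000) km/h.
Velocity of runner relative to cyclist = (4.352, 7.418) − (-28.400, 0.000) = (32.752, 7.418) km/h.
Magnitude = |(32.752, 7.418)| = 33.581 km/h.

33.58 km/h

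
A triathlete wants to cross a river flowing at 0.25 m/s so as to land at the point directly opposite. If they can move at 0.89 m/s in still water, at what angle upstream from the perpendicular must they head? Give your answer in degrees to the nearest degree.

To cancel the current, the upstream component of the triathlete's velocity must equal the flow: 0.89 sin θ = 0.25.
sin θ = 0.25 / 0.89 = 0.2809.
θ = arcsin(0.2809) = 16.314°.

16°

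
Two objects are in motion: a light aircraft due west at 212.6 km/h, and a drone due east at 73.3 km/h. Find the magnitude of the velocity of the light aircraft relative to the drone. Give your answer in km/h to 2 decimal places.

Taking east as x and north as y: light aircraft velocity = (-212.600, 0.000) km/h; drone velocity = (73.300, 0.000) km/h.
Velocity of light aircraft relative to drone = (-212.600, 0.000) − (73.300, 0.000) = (-285.900, 0.000) km/h.
Magnitude = |(-285.900, 0.000)| = 285.900 km/h.

285.90 km/h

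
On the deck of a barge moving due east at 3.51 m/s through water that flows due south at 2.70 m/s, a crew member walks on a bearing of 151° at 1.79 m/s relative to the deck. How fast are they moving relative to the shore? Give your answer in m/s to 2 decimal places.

6.11 m/s

In east/north components (m/s): crew member relative to barge = (0.868, -1.566); barge relative to water = (3.510, 0.000); water relative to ground = (0.000, -2.700).
Sum = (4.378, -4.266) m/s.
Speed = |(4.378, -4.266)| = 6.112 m/s.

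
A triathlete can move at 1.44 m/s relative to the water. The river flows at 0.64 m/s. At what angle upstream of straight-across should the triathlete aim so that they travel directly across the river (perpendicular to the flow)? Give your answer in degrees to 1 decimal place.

26.4°

To cancel the current, the upstream component of the triathlete's velocity must equal the flow: 1.44 sin θ = 0.64.
sin θ = 0.64 / 1.44 = 0.4444.
θ = arcsin(0.4444) = 26.388°.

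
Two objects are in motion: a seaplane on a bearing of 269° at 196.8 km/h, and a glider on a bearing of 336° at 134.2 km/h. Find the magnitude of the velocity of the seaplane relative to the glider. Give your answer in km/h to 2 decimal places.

190.00 km/h

Taking east as x and north as y: seaplane velocity = (-196.770, -3.435) km/h; glider velocity = (-54.584, 122.598) km/h.
Velocity of seaplane relative to glider = (-196.770, -3.435) − (-54.584, 122.598) = (-142.186, -126.032) km/h.
Magnitude = |(-142.186, -126.032)| = 190.003 km/h.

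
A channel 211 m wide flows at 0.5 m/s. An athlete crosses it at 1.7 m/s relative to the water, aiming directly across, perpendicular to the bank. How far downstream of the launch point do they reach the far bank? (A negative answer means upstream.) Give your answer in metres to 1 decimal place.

62.1 m

Perpendicular speed = 1.700 m/s; crossing time = 211 / 1.700 = 124.118 s.
Net downstream speed = 0.500 m/s.
Drift = 0.500 × 124.118 = 62.059 m (downstream).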